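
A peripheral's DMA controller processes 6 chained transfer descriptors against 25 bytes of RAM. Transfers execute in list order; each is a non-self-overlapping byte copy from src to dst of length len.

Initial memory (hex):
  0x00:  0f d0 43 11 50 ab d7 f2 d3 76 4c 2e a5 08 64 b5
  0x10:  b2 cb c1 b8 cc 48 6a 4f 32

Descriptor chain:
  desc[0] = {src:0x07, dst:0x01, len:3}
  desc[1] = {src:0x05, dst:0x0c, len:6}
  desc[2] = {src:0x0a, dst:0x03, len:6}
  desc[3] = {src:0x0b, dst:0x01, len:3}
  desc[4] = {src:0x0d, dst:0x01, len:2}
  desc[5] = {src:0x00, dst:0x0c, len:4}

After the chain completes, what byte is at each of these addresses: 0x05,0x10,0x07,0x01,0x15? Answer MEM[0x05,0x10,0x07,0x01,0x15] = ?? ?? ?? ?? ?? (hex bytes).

#0 dst[0x01+3] := {0xf2,0xd3,0x76}
#1 dst[0x0c+6] := {0xab,0xd7,0xf2,0xd3,0x76,0x4c}
#2 dst[0x03+6] := {0x4c,0x2e,0xab,0xd7,0xf2,0xd3}
#3 dst[0x01+3] := {0x2e,0xab,0xd7}
#4 dst[0x01+2] := {0xd7,0xf2}
#5 dst[0x0c+4] := {0x0f,0xd7,0xf2,0xd7}
query mem[0x05]=0xab, mem[0x10]=0x76, mem[0x07]=0xf2, mem[0x01]=0xd7, mem[0x15]=0x48

MEM[0x05,0x10,0x07,0x01,0x15] = ab 76 f2 d7 48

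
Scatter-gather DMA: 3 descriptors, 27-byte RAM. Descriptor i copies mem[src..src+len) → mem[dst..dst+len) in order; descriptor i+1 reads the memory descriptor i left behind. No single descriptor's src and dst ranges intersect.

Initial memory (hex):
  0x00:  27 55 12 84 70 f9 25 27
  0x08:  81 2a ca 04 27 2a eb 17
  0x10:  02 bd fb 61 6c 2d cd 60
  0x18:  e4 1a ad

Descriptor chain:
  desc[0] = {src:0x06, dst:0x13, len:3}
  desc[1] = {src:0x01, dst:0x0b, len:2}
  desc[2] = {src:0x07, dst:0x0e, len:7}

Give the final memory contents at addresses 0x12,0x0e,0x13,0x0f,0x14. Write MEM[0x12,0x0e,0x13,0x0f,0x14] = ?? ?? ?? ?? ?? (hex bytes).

MEM[0x12,0x0e,0x13,0x0f,0x14] = 55 27 12 81 2a

  after D0: wrote 3B at 0x13 = 252781
  after D1: wrote 2B at 0x0b = 5512
  after D2: wrote 7B at 0x0e = 27812aca55122a
query mem[0x12]=0x55, mem[0x0e]=0x27, mem[0x13]=0x12, mem[0x0f]=0x81, mem[0x14]=0x2a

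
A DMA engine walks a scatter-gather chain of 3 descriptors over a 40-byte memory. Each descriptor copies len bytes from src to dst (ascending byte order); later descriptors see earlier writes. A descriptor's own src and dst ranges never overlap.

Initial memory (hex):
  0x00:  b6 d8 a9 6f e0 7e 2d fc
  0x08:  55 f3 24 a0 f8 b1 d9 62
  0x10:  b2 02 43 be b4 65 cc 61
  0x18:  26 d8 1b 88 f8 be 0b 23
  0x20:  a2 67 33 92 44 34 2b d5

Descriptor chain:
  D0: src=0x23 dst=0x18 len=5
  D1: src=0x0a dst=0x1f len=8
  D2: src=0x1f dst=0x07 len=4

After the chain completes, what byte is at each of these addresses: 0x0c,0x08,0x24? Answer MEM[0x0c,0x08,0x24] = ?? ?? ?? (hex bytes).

[0] 0x23->0x18 len=5 : 92 44 34 2b d5
[1] 0x0a->0x1f len=8 : 24 a0 f8 b1 d9 62 b2 02
[2] 0x1f->0x07 len=4 : 24 a0 f8 b1
query mem[0x0c]=0xf8, mem[0x08]=0xa0, mem[0x24]=0x62

MEM[0x0c,0x08,0x24] = f8 a0 62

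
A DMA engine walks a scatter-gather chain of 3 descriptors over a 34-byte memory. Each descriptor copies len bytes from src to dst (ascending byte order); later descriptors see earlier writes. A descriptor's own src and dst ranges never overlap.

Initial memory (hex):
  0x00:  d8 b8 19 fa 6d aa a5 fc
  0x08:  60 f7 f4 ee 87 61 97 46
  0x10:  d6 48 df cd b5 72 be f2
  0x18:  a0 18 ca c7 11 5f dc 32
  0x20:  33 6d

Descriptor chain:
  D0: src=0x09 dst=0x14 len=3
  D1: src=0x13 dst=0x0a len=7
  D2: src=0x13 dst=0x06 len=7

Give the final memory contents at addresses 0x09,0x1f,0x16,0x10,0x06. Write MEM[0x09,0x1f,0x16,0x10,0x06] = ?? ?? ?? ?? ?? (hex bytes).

MEM[0x09,0x1f,0x16,0x10,0x06] = ee 32 ee 18 cd

  after D0: wrote 3B at 0x14 = f7f4ee
  after D1: wrote 7B at 0x0a = cdf7f4eef2a018
  after D2: wrote 7B at 0x06 = cdf7f4eef2a018
query mem[0x09]=0xee, mem[0x1f]=0x32, mem[0x16]=0xee, mem[0x10]=0x18, mem[0x06]=0xcd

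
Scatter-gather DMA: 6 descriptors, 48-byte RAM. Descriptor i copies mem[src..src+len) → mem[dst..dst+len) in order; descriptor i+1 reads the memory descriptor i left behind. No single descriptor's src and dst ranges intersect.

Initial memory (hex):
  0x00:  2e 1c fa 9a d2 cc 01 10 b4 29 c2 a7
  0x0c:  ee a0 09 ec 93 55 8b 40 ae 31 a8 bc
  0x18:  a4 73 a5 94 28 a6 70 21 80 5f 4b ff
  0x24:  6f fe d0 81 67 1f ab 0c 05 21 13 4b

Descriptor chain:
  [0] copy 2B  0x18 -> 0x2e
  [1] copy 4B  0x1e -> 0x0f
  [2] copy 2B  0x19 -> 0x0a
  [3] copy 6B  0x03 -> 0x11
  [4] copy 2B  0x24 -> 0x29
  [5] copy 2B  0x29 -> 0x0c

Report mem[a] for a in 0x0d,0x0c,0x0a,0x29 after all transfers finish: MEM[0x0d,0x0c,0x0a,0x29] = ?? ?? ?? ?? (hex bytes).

MEM[0x0d,0x0c,0x0a,0x29] = fe 6f 73 6f

[0] 0x18->0x2e len=2 : a4 73
[1] 0x1e->0x0f len=4 : 70 21 80 5f
[2] 0x19->0x0a len=2 : 73 a5
[3] 0x03->0x11 len=6 : 9a d2 cc 01 10 b4
[4] 0x24->0x29 len=2 : 6f fe
[5] 0x29->0x0c len=2 : 6f fe
query mem[0x0d]=0xfe, mem[0x0c]=0x6f, mem[0x0a]=0x73, mem[0x29]=0x6f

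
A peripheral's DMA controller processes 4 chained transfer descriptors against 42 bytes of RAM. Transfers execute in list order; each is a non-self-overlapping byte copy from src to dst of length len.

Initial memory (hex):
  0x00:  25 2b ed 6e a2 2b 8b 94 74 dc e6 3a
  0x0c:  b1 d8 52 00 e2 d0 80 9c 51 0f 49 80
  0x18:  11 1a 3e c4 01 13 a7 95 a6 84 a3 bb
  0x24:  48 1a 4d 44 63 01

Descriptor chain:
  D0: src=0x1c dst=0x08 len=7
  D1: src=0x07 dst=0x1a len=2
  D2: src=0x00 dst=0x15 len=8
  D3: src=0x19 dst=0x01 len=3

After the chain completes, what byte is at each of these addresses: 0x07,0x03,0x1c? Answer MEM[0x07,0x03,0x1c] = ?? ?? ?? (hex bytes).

D0: mem[0x08..0x0e] <- [01 13 a7 95 a6 84 a3]
D1: mem[0x1a..0x1b] <- [94 01]
D2: mem[0x15..0x1c] <- [25 2b ed 6e a2 2b 8b 94]
D3: mem[0x01..0x03] <- [a2 2b 8b]
query mem[0x07]=0x94, mem[0x03]=0x8b, mem[0x1c]=0x94

MEM[0x07,0x03,0x1c] = 94 8b 94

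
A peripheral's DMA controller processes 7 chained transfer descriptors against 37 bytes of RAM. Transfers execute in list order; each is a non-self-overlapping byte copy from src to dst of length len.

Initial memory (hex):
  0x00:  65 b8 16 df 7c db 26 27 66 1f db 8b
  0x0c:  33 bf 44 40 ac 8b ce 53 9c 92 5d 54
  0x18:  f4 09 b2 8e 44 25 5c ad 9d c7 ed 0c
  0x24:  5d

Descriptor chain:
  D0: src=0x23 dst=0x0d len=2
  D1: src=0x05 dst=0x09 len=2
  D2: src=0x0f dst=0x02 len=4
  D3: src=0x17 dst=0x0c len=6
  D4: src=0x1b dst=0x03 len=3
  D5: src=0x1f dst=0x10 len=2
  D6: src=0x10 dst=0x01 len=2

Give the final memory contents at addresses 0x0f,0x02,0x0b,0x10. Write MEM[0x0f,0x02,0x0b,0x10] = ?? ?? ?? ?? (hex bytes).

MEM[0x0f,0x02,0x0b,0x10] = b2 9d 8b ad

D0: mem[0x0d..0x0e] <- [0c 5d]
D1: mem[0x09..0x0a] <- [db 26]
D2: mem[0x02..0x05] <- [40 ac 8b ce]
D3: mem[0x0c..0x11] <- [54 f4 09 b2 8e 44]
D4: mem[0x03..0x05] <- [8e 44 25]
D5: mem[0x10..0x11] <- [ad 9d]
D6: mem[0x01..0x02] <- [ad 9d]
query mem[0x0f]=0xb2, mem[0x02]=0x9d, mem[0x0b]=0x8b, mem[0x10]=0xad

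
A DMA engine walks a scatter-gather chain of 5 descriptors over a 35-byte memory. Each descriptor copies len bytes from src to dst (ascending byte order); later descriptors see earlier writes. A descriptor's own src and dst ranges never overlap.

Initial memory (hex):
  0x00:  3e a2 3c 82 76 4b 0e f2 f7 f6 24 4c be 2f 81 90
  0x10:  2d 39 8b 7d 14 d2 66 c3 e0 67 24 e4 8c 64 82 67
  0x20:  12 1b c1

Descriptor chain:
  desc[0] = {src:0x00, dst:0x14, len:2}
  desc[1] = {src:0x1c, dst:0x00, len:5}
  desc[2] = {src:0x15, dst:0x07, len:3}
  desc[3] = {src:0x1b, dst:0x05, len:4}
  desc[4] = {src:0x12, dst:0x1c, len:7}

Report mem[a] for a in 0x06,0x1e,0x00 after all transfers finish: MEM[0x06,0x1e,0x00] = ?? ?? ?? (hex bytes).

MEM[0x06,0x1e,0x00] = 8c 3e 8c

#0 dst[0x14+2] := {0x3e,0xa2}
#1 dst[0x00+5] := {0x8c,0x64,0x82,0x67,0x12}
#2 dst[0x07+3] := {0xa2,0x66,0xc3}
#3 dst[0x05+4] := {0xe4,0x8c,0x64,0x82}
#4 dst[0x1c+7] := {0x8b,0x7d,0x3e,0xa2,0x66,0xc3,0xe0}
query mem[0x06]=0x8c, mem[0x1e]=0x3e, mem[0x00]=0x8c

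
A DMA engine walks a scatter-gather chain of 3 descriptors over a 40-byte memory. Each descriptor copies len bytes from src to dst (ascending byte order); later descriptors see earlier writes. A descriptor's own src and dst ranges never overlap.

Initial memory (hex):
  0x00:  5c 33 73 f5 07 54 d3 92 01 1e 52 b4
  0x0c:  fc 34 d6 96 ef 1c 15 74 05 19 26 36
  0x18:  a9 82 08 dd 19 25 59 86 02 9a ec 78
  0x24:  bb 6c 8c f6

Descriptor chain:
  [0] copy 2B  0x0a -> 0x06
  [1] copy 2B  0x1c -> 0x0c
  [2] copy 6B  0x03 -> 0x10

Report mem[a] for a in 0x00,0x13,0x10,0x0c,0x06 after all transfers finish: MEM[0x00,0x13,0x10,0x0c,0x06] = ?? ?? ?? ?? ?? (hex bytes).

MEM[0x00,0x13,0x10,0x0c,0x06] = 5c 52 f5 19 52

#0 dst[0x06+2] := {0x52,0xb4}
#1 dst[0x0c+2] := {0x19,0x25}
#2 dst[0x10+6] := {0xf5,0x07,0x54,0x52,0xb4,0x01}
query mem[0x00]=0x5c, mem[0x13]=0x52, mem[0x10]=0xf5, mem[0x0c]=0x19, mem[0x06]=0x52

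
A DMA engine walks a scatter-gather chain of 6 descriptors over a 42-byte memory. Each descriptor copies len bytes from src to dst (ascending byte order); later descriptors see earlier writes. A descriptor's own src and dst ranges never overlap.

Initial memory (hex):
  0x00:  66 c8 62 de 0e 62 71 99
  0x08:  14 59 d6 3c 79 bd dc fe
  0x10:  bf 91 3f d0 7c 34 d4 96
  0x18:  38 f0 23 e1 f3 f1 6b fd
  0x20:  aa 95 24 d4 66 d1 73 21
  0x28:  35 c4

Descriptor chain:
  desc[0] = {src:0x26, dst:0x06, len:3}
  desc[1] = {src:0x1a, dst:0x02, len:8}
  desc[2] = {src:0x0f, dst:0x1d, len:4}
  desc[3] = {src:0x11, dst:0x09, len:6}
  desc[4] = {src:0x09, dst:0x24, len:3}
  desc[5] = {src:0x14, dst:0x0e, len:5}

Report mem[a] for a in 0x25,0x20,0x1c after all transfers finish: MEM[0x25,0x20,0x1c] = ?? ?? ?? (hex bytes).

MEM[0x25,0x20,0x1c] = 3f 3f f3

[0] 0x26->0x06 len=3 : 73 21 35
[1] 0x1a->0x02 len=8 : 23 e1 f3 f1 6b fd aa 95
[2] 0x0f->0x1d len=4 : fe bf 91 3f
[3] 0x11->0x09 len=6 : 91 3f d0 7c 34 d4
[4] 0x09->0x24 len=3 : 91 3f d0
[5] 0x14->0x0e len=5 : 7c 34 d4 96 38
query mem[0x25]=0x3f, mem[0x20]=0x3f, mem[0x1c]=0xf3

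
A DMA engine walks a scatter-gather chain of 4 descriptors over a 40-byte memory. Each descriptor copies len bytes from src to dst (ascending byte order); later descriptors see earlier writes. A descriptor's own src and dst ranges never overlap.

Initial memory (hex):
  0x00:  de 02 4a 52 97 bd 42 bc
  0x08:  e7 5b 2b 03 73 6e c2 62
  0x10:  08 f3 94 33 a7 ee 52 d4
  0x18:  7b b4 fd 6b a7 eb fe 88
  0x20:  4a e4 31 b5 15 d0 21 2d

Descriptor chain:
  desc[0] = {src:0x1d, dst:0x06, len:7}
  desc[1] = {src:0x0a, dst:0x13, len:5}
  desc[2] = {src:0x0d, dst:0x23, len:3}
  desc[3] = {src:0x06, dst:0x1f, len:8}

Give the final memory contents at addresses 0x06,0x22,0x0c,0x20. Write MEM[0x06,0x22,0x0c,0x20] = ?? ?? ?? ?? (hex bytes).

#0 dst[0x06+7] := {0xeb,0xfe,0x88,0x4a,0xe4,0x31,0xb5}
#1 dst[0x13+5] := {0xe4,0x31,0xb5,0x6e,0xc2}
#2 dst[0x23+3] := {0x6e,0xc2,0x62}
#3 dst[0x1f+8] := {0xeb,0xfe,0x88,0x4a,0xe4,0x31,0xb5,0x6e}
query mem[0x06]=0xeb, mem[0x22]=0x4a, mem[0x0c]=0xb5, mem[0x20]=0xfe

MEM[0x06,0x22,0x0c,0x20] = eb 4a b5 fe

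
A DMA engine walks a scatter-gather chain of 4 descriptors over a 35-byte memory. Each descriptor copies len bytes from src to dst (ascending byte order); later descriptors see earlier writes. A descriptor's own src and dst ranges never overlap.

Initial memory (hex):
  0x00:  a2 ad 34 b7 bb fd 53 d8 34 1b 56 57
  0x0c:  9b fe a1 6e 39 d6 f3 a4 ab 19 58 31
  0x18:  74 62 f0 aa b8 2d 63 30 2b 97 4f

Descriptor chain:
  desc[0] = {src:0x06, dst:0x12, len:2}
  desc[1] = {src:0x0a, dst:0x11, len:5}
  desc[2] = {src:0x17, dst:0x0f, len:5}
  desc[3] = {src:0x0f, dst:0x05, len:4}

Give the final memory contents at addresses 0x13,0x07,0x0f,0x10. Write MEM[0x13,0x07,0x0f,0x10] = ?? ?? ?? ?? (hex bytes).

MEM[0x13,0x07,0x0f,0x10] = aa 62 31 74

#0 dst[0x12+2] := {0x53,0xd8}
#1 dst[0x11+5] := {0x56,0x57,0x9b,0xfe,0xa1}
#2 dst[0x0f+5] := {0x31,0x74,0x62,0xf0,0xaa}
#3 dst[0x05+4] := {0x31,0x74,0x62,0xf0}
query mem[0x13]=0xaa, mem[0x07]=0x62, mem[0x0f]=0x31, mem[0x10]=0x74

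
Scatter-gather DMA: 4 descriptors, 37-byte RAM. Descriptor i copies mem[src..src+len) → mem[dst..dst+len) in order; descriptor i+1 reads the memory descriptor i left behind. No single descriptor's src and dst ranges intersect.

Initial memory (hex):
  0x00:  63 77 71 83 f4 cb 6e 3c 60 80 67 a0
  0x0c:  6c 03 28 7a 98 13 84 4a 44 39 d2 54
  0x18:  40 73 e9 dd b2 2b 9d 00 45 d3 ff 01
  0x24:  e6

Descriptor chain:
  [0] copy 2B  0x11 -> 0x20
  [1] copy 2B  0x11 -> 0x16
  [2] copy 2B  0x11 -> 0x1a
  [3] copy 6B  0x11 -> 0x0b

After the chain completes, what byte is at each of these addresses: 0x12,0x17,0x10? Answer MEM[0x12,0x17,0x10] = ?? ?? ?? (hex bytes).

MEM[0x12,0x17,0x10] = 84 84 13

D0: mem[0x20..0x21] <- [13 84]
D1: mem[0x16..0x17] <- [13 84]
D2: mem[0x1a..0x1b] <- [13 84]
D3: mem[0x0b..0x10] <- [13 84 4a 44 39 13]
query mem[0x12]=0x84, mem[0x17]=0x84, mem[0x10]=0x13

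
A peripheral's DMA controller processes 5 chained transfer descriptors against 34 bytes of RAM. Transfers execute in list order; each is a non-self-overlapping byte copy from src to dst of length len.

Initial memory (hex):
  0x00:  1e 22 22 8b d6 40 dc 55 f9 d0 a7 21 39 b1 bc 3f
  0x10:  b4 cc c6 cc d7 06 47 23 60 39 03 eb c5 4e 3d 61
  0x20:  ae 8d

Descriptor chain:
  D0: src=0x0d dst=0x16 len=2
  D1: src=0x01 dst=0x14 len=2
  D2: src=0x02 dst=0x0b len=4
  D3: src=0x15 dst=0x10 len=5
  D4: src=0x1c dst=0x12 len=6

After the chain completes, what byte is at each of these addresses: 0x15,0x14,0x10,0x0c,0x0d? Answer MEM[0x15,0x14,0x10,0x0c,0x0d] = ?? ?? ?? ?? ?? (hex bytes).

#0 dst[0x16+2] := {0xb1,0xbc}
#1 dst[0x14+2] := {0x22,0x22}
#2 dst[0x0b+4] := {0x22,0x8b,0xd6,0x40}
#3 dst[0x10+5] := {0x22,0xb1,0xbc,0x60,0x39}
#4 dst[0x12+6] := {0xc5,0x4e,0x3d,0x61,0xae,0x8d}
query mem[0x15]=0x61, mem[0x14]=0x3d, mem[0x10]=0x22, mem[0x0c]=0x8b, mem[0x0d]=0xd6

MEM[0x15,0x14,0x10,0x0c,0x0d] = 61 3d 22 8b d6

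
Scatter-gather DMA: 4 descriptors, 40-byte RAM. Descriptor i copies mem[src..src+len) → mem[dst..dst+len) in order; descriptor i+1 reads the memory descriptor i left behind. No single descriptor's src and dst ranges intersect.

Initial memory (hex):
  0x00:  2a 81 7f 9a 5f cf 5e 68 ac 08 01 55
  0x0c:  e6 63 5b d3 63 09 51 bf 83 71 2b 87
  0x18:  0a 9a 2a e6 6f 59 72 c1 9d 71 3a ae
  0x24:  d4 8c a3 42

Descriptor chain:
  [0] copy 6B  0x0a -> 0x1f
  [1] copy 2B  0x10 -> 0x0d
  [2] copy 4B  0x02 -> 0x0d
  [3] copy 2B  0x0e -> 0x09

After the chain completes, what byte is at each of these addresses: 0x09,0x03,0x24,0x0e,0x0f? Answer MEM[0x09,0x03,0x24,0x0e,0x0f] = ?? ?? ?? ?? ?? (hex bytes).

[0] 0x0a->0x1f len=6 : 01 55 e6 63 5b d3
[1] 0x10->0x0d len=2 : 63 09
[2] 0x02->0x0d len=4 : 7f 9a 5f cf
[3] 0x0e->0x09 len=2 : 9a 5f
query mem[0x09]=0x9a, mem[0x03]=0x9a, mem[0x24]=0xd3, mem[0x0e]=0x9a, mem[0x0f]=0x5f

MEM[0x09,0x03,0x24,0x0e,0x0f] = 9a 9a d3 9a 5f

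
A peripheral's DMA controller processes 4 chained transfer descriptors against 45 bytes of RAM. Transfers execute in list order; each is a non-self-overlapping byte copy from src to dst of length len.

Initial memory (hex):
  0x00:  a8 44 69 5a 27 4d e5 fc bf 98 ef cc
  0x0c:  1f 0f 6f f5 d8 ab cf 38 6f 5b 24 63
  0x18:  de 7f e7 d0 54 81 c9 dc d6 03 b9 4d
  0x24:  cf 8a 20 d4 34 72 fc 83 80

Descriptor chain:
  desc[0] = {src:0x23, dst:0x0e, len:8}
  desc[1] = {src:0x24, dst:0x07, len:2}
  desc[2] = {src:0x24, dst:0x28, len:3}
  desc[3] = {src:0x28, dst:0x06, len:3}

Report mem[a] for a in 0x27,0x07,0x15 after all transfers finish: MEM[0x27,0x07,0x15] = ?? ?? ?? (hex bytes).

[0] 0x23->0x0e len=8 : 4d cf 8a 20 d4 34 72 fc
[1] 0x24->0x07 len=2 : cf 8a
[2] 0x24->0x28 len=3 : cf 8a 20
[3] 0x28->0x06 len=3 : cf 8a 20
query mem[0x27]=0xd4, mem[0x07]=0x8a, mem[0x15]=0xfc

MEM[0x27,0x07,0x15] = d4 8a fc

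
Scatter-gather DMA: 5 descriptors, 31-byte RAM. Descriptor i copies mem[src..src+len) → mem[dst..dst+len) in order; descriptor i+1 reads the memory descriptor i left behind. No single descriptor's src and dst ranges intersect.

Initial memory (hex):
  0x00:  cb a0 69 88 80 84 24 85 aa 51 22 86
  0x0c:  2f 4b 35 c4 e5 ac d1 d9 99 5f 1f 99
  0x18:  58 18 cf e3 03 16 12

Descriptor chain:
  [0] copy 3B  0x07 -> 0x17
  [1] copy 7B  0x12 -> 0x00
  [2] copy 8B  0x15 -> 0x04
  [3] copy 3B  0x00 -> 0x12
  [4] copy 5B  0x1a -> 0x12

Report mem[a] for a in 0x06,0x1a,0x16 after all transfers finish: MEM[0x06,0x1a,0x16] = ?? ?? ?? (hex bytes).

MEM[0x06,0x1a,0x16] = 85 cf 12

#0 dst[0x17+3] := {0x85,0xaa,0x51}
#1 dst[0x00+7] := {0xd1,0xd9,0x99,0x5f,0x1f,0x85,0xaa}
#2 dst[0x04+8] := {0x5f,0x1f,0x85,0xaa,0x51,0xcf,0xe3,0x03}
#3 dst[0x12+3] := {0xd1,0xd9,0x99}
#4 dst[0x12+5] := {0xcf,0xe3,0x03,0x16,0x12}
query mem[0x06]=0x85, mem[0x1a]=0xcf, mem[0x16]=0x12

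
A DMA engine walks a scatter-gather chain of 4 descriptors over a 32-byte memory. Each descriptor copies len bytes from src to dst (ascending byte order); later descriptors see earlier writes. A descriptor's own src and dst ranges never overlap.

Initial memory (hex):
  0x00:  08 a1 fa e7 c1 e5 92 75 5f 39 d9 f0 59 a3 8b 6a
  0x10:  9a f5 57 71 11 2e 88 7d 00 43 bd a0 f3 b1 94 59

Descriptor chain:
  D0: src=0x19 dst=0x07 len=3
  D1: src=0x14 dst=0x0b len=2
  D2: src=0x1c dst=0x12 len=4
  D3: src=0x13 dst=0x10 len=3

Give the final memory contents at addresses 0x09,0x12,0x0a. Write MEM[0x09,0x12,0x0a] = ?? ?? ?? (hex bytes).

  after D0: wrote 3B at 0x07 = 43bda0
  after D1: wrote 2B at 0x0b = 112e
  after D2: wrote 4B at 0x12 = f3b19459
  after D3: wrote 3B at 0x10 = b19459
query mem[0x09]=0xa0, mem[0x12]=0x59, mem[0x0a]=0xd9

MEM[0x09,0x12,0x0a] = a0 59 d9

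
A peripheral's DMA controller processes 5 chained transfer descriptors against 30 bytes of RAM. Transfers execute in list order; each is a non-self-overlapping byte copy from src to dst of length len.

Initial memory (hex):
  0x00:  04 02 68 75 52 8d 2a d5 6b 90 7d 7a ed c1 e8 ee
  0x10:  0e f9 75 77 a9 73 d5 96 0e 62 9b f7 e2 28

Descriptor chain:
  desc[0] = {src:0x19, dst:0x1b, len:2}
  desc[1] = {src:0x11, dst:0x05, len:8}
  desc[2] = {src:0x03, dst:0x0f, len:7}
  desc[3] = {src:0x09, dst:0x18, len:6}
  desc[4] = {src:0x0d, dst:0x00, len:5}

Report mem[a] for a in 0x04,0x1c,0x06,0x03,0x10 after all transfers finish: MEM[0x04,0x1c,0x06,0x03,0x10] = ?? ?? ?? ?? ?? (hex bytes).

D0: mem[0x1b..0x1c] <- [62 9b]
D1: mem[0x05..0x0c] <- [f9 75 77 a9 73 d5 96 0e]
D2: mem[0x0f..0x15] <- [75 52 f9 75 77 a9 73]
D3: mem[0x18..0x1d] <- [73 d5 96 0e c1 e8]
D4: mem[0x00..0x04] <- [c1 e8 75 52 f9]
query mem[0x04]=0xf9, mem[0x1c]=0xc1, mem[0x06]=0x75, mem[0x03]=0x52, mem[0x10]=0x52

MEM[0x04,0x1c,0x06,0x03,0x10] = f9 c1 75 52 52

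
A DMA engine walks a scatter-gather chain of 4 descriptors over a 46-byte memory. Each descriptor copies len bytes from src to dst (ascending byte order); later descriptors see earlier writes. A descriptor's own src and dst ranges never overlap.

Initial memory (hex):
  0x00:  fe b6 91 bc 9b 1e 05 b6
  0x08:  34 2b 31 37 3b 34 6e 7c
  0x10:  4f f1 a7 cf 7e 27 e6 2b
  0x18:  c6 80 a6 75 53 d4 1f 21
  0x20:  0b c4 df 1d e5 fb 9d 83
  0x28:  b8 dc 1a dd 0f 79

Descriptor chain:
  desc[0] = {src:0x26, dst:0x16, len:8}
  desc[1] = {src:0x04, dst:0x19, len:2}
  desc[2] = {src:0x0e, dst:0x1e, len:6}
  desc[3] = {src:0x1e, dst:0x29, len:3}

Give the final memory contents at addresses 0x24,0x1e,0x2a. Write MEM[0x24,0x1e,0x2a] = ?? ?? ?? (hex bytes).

MEM[0x24,0x1e,0x2a] = e5 6e 7c

#0 dst[0x16+8] := {0x9d,0x83,0xb8,0xdc,0x1a,0xdd,0x0f,0x79}
#1 dst[0x19+2] := {0x9b,0x1e}
#2 dst[0x1e+6] := {0x6e,0x7c,0x4f,0xf1,0xa7,0xcf}
#3 dst[0x29+3] := {0x6e,0x7c,0x4f}
query mem[0x24]=0xe5, mem[0x1e]=0x6e, mem[0x2a]=0x7c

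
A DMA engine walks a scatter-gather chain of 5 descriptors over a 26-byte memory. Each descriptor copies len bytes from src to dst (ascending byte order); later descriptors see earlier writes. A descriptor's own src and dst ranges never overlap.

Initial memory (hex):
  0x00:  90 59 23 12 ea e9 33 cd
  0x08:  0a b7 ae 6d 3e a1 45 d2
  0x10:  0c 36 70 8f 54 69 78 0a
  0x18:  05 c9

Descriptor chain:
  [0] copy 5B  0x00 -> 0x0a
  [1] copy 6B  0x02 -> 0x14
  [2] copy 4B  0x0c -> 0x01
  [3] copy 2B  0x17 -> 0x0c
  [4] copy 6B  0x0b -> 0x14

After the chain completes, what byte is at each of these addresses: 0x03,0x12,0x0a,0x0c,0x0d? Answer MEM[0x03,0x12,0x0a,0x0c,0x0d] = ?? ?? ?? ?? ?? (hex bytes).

#0 dst[0x0a+5] := {0x90,0x59,0x23,0x12,0xea}
#1 dst[0x14+6] := {0x23,0x12,0xea,0xe9,0x33,0xcd}
#2 dst[0x01+4] := {0x23,0x12,0xea,0xd2}
#3 dst[0x0c+2] := {0xe9,0x33}
#4 dst[0x14+6] := {0x59,0xe9,0x33,0xea,0xd2,0x0c}
query mem[0x03]=0xea, mem[0x12]=0x70, mem[0x0a]=0x90, mem[0x0c]=0xe9, mem[0x0d]=0x33

MEM[0x03,0x12,0x0a,0x0c,0x0d] = ea 70 90 e9 33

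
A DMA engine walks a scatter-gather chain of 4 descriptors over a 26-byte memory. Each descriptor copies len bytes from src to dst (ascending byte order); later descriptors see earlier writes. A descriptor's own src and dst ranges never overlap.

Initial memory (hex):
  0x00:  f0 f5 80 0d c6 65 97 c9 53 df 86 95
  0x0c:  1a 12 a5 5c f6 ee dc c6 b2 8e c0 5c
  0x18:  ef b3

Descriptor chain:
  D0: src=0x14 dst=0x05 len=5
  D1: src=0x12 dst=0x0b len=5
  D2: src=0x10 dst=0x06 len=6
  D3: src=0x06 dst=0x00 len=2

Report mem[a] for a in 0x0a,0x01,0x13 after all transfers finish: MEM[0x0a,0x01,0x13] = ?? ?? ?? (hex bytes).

MEM[0x0a,0x01,0x13] = b2 ee c6

[0] 0x14->0x05 len=5 : b2 8e c0 5c ef
[1] 0x12->0x0b len=5 : dc c6 b2 8e c0
[2] 0x10->0x06 len=6 : f6 ee dc c6 b2 8e
[3] 0x06->0x00 len=2 : f6 ee
query mem[0x0a]=0xb2, mem[0x01]=0xee, mem[0x13]=0xc6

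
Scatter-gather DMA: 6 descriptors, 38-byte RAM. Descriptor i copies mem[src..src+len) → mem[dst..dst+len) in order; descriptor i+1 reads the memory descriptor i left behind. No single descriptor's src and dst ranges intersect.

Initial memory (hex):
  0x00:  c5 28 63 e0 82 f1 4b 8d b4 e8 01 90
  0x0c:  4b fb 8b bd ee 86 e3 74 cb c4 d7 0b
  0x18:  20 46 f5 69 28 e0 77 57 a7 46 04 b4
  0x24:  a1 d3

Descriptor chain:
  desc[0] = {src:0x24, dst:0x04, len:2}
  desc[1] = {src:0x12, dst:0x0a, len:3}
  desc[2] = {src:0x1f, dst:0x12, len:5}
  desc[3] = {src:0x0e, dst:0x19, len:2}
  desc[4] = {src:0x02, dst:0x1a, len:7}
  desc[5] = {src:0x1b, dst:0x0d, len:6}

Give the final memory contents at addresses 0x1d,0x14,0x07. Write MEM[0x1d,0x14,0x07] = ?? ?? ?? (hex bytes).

#0 dst[0x04+2] := {0xa1,0xd3}
#1 dst[0x0a+3] := {0xe3,0x74,0xcb}
#2 dst[0x12+5] := {0x57,0xa7,0x46,0x04,0xb4}
#3 dst[0x19+2] := {0x8b,0xbd}
#4 dst[0x1a+7] := {0x63,0xe0,0xa1,0xd3,0x4b,0x8d,0xb4}
#5 dst[0x0d+6] := {0xe0,0xa1,0xd3,0x4b,0x8d,0xb4}
query mem[0x1d]=0xd3, mem[0x14]=0x46, mem[0x07]=0x8d

MEM[0x1d,0x14,0x07] = d3 46 8d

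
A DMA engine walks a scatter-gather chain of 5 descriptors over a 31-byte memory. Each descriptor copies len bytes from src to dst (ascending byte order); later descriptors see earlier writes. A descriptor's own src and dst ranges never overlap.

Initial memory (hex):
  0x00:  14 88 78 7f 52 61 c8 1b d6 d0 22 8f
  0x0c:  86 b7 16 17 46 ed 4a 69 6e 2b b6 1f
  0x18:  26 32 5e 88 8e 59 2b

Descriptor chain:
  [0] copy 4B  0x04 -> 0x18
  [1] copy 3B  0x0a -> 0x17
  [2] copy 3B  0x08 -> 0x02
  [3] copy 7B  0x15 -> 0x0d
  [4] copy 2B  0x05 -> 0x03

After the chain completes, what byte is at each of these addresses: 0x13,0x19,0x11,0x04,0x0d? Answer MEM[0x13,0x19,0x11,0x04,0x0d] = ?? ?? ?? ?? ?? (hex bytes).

MEM[0x13,0x19,0x11,0x04,0x0d] = 1b 86 86 c8 2b

[0] 0x04->0x18 len=4 : 52 61 c8 1b
[1] 0x0a->0x17 len=3 : 22 8f 86
[2] 0x08->0x02 len=3 : d6 d0 22
[3] 0x15->0x0d len=7 : 2b b6 22 8f 86 c8 1b
[4] 0x05->0x03 len=2 : 61 c8
query mem[0x13]=0x1b, mem[0x19]=0x86, mem[0x11]=0x86, mem[0x04]=0xc8, mem[0x0d]=0x2b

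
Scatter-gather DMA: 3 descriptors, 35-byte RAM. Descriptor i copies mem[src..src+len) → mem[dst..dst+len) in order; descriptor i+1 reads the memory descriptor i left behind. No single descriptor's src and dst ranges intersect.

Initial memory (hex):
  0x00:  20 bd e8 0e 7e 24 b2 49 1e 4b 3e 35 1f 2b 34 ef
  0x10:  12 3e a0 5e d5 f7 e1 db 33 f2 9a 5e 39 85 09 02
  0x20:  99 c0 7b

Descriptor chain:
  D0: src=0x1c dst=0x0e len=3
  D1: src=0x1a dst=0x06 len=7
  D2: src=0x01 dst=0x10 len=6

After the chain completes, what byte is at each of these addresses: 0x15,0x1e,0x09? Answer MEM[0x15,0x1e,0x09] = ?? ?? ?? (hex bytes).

MEM[0x15,0x1e,0x09] = 9a 09 85

#0 dst[0x0e+3] := {0x39,0x85,0x09}
#1 dst[0x06+7] := {0x9a,0x5e,0x39,0x85,0x09,0x02,0x99}
#2 dst[0x10+6] := {0xbd,0xe8,0x0e,0x7e,0x24,0x9a}
query mem[0x15]=0x9a, mem[0x1e]=0x09, mem[0x09]=0x85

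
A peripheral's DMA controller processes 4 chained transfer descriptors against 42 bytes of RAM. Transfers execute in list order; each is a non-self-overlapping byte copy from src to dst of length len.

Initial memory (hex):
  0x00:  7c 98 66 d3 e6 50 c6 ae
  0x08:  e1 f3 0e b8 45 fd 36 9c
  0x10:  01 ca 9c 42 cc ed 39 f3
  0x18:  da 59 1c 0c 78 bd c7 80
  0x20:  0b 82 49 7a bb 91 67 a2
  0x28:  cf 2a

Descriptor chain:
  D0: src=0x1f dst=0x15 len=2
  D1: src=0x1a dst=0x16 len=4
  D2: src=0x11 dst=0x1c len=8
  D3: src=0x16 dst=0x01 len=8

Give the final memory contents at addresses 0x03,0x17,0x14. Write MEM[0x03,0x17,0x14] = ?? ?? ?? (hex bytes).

MEM[0x03,0x17,0x14] = 78 0c cc

#0 dst[0x15+2] := {0x80,0x0b}
#1 dst[0x16+4] := {0x1c,0x0c,0x78,0xbd}
#2 dst[0x1c+8] := {0xca,0x9c,0x42,0xcc,0x80,0x1c,0x0c,0x78}
#3 dst[0x01+8] := {0x1c,0x0c,0x78,0xbd,0x1c,0x0c,0xca,0x9c}
query mem[0x03]=0x78, mem[0x17]=0x0c, mem[0x14]=0xcc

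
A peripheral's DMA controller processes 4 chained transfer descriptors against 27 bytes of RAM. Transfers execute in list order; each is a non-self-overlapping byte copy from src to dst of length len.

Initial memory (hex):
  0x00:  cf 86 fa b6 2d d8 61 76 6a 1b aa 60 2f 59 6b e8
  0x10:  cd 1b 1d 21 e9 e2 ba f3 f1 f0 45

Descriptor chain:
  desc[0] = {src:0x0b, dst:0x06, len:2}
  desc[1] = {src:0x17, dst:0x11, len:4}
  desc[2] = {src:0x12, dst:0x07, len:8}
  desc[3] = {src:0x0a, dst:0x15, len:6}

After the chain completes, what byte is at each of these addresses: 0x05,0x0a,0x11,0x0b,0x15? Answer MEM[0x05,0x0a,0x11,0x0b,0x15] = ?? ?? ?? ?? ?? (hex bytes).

MEM[0x05,0x0a,0x11,0x0b,0x15] = d8 e2 f3 ba e2

[0] 0x0b->0x06 len=2 : 60 2f
[1] 0x17->0x11 len=4 : f3 f1 f0 45
[2] 0x12->0x07 len=8 : f1 f0 45 e2 ba f3 f1 f0
[3] 0x0a->0x15 len=6 : e2 ba f3 f1 f0 e8
query mem[0x05]=0xd8, mem[0x0a]=0xe2, mem[0x11]=0xf3, mem[0x0b]=0xba, mem[0x15]=0xe2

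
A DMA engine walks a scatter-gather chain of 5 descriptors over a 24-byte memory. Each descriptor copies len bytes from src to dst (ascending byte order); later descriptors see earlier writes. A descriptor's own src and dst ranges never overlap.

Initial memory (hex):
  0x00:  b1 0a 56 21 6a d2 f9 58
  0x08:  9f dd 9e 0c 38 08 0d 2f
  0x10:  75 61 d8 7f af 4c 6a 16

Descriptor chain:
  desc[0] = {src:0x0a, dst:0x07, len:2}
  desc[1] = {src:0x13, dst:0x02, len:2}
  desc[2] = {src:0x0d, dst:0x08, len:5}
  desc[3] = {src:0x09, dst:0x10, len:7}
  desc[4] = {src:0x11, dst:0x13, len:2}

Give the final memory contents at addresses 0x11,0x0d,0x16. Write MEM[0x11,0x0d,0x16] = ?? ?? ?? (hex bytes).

[0] 0x0a->0x07 len=2 : 9e 0c
[1] 0x13->0x02 len=2 : 7f af
[2] 0x0d->0x08 len=5 : 08 0d 2f 75 61
[3] 0x09->0x10 len=7 : 0d 2f 75 61 08 0d 2f
[4] 0x11->0x13 len=2 : 2f 75
query mem[0x11]=0x2f, mem[0x0d]=0x08, mem[0x16]=0x2f

MEM[0x11,0x0d,0x16] = 2f 08 2f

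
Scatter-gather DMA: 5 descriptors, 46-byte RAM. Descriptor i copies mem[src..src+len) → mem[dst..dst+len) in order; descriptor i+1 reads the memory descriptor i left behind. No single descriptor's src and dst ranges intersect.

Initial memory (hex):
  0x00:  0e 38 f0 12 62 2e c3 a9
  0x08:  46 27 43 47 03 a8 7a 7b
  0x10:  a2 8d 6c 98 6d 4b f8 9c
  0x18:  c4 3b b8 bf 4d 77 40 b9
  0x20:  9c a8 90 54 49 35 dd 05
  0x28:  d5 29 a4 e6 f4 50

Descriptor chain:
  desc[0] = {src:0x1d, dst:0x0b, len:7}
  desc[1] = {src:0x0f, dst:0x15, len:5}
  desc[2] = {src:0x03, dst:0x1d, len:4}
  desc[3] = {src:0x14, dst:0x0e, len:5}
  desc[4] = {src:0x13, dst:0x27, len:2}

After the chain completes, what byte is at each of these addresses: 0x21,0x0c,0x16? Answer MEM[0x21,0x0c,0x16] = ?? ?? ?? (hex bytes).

MEM[0x21,0x0c,0x16] = a8 40 90

D0: mem[0x0b..0x11] <- [77 40 b9 9c a8 90 54]
D1: mem[0x15..0x19] <- [a8 90 54 6c 98]
D2: mem[0x1d..0x20] <- [12 62 2e c3]
D3: mem[0x0e..0x12] <- [6d a8 90 54 6c]
D4: mem[0x27..0x28] <- [98 6d]
query mem[0x21]=0xa8, mem[0x0c]=0x40, mem[0x16]=0x90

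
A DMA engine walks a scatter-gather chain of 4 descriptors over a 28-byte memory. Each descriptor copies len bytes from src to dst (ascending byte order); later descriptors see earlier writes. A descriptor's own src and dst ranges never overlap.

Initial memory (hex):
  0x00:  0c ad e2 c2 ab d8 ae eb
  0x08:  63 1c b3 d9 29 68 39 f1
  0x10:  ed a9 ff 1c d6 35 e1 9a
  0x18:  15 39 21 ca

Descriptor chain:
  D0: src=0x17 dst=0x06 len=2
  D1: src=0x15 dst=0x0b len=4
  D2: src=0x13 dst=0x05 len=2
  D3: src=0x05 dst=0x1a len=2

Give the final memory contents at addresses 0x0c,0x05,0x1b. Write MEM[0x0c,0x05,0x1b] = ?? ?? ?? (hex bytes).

MEM[0x0c,0x05,0x1b] = e1 1c d6

D0: mem[0x06..0x07] <- [9a 15]
D1: mem[0x0b..0x0e] <- [35 e1 9a 15]
D2: mem[0x05..0x06] <- [1c d6]
D3: mem[0x1a..0x1b] <- [1c d6]
query mem[0x0c]=0xe1, mem[0x05]=0x1c, mem[0x1b]=0xd6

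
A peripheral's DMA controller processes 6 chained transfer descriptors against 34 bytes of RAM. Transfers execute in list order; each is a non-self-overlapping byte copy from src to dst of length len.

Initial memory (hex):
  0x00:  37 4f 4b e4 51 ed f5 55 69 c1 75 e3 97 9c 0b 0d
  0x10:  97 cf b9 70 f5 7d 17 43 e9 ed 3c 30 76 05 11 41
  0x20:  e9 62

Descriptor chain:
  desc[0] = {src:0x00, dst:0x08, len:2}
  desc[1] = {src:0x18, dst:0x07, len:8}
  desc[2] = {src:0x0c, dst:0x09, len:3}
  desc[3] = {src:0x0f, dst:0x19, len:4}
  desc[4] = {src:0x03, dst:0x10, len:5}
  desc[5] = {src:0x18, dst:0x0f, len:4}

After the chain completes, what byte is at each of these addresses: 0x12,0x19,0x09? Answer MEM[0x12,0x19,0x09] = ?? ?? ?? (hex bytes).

MEM[0x12,0x19,0x09] = cf 0d 05

  after D0: wrote 2B at 0x08 = 374f
  after D1: wrote 8B at 0x07 = e9ed3c3076051141
  after D2: wrote 3B at 0x09 = 051141
  after D3: wrote 4B at 0x19 = 0d97cfb9
  after D4: wrote 5B at 0x10 = e451edf5e9
  after D5: wrote 4B at 0x0f = e90d97cf
query mem[0x12]=0xcf, mem[0x19]=0x0d, mem[0x09]=0x05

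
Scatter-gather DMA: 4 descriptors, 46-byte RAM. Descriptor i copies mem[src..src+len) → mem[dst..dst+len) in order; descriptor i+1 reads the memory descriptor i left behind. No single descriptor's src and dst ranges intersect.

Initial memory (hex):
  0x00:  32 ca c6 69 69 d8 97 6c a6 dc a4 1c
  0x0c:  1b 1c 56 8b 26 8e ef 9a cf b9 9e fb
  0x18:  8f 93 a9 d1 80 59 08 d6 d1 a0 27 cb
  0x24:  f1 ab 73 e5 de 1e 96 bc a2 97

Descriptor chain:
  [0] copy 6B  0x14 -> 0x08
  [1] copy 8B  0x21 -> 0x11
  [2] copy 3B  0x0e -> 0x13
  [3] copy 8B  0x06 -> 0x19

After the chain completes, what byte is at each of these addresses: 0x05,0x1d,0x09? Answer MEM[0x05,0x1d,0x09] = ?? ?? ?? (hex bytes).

MEM[0x05,0x1d,0x09] = d8 9e b9

  after D0: wrote 6B at 0x08 = cfb99efb8f93
  after D1: wrote 8B at 0x11 = a027cbf1ab73e5de
  after D2: wrote 3B at 0x13 = 568b26
  after D3: wrote 8B at 0x19 = 976ccfb99efb8f93
query mem[0x05]=0xd8, mem[0x1d]=0x9e, mem[0x09]=0xb9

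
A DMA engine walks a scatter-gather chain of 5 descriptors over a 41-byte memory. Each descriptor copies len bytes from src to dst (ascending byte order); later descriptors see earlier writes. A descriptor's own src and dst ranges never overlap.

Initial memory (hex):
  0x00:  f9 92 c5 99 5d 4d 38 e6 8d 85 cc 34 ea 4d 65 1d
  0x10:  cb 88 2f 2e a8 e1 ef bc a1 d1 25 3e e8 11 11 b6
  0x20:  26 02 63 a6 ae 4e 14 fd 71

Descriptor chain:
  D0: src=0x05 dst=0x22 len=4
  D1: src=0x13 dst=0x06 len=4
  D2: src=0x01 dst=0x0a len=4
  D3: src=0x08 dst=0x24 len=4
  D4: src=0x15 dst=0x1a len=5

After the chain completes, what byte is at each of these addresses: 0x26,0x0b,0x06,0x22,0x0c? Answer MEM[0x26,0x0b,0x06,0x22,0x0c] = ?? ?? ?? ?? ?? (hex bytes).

D0: mem[0x22..0x25] <- [4d 38 e6 8d]
D1: mem[0x06..0x09] <- [2e a8 e1 ef]
D2: mem[0x0a..0x0d] <- [92 c5 99 5d]
D3: mem[0x24..0x27] <- [e1 ef 92 c5]
D4: mem[0x1a..0x1e] <- [e1 ef bc a1 d1]
query mem[0x26]=0x92, mem[0x0b]=0xc5, mem[0x06]=0x2e, mem[0x22]=0x4d, mem[0x0c]=0x99

MEM[0x26,0x0b,0x06,0x22,0x0c] = 92 c5 2e 4d 99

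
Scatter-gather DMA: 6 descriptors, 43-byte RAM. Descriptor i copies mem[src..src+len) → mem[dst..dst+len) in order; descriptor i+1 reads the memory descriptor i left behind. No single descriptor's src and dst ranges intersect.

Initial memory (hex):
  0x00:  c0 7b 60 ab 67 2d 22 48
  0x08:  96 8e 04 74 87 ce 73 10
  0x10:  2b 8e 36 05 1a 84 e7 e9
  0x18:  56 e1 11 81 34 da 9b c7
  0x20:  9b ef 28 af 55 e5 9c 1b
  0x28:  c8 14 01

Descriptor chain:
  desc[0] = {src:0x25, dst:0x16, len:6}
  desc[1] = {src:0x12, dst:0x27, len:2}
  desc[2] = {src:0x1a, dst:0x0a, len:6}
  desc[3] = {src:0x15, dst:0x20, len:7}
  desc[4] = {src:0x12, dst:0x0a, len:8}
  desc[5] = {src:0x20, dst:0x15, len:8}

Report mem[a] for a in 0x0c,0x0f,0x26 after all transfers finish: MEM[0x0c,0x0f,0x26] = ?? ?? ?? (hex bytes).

MEM[0x0c,0x0f,0x26] = 1a 9c 01

#0 dst[0x16+6] := {0xe5,0x9c,0x1b,0xc8,0x14,0x01}
#1 dst[0x27+2] := {0x36,0x05}
#2 dst[0x0a+6] := {0x14,0x01,0x34,0xda,0x9b,0xc7}
#3 dst[0x20+7] := {0x84,0xe5,0x9c,0x1b,0xc8,0x14,0x01}
#4 dst[0x0a+8] := {0x36,0x05,0x1a,0x84,0xe5,0x9c,0x1b,0xc8}
#5 dst[0x15+8] := {0x84,0xe5,0x9c,0x1b,0xc8,0x14,0x01,0x36}
query mem[0x0c]=0x1a, mem[0x0f]=0x9c, mem[0x26]=0x01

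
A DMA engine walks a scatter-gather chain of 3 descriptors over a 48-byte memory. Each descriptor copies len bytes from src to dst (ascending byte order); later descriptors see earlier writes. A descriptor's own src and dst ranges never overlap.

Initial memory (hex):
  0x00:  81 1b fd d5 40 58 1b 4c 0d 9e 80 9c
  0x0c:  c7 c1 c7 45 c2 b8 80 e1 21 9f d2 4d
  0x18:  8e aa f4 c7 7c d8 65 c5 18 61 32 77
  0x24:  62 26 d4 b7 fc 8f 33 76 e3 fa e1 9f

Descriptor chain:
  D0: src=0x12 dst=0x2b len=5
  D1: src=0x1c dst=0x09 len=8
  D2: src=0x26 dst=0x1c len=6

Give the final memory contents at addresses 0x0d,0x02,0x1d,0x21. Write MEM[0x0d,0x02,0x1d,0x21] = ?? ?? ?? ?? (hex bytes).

MEM[0x0d,0x02,0x1d,0x21] = 18 fd b7 80

D0: mem[0x2b..0x2f] <- [80 e1 21 9f d2]
D1: mem[0x09..0x10] <- [7c d8 65 c5 18 61 32 77]
D2: mem[0x1c..0x21] <- [d4 b7 fc 8f 33 80]
query mem[0x0d]=0x18, mem[0x02]=0xfd, mem[0x1d]=0xb7, mem[0x21]=0x80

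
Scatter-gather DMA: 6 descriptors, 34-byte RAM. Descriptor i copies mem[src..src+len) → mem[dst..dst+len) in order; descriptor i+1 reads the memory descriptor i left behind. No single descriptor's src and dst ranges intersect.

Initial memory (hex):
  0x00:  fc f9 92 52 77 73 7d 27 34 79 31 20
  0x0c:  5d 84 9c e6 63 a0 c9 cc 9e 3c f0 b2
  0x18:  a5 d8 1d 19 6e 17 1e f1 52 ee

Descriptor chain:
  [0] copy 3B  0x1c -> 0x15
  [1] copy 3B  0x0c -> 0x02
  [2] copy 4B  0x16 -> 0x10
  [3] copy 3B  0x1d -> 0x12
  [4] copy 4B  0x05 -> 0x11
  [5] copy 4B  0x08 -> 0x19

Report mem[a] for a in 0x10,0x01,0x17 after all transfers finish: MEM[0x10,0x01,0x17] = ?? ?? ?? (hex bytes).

MEM[0x10,0x01,0x17] = 17 f9 1e

#0 dst[0x15+3] := {0x6e,0x17,0x1e}
#1 dst[0x02+3] := {0x5d,0x84,0x9c}
#2 dst[0x10+4] := {0x17,0x1e,0xa5,0xd8}
#3 dst[0x12+3] := {0x17,0x1e,0xf1}
#4 dst[0x11+4] := {0x73,0x7d,0x27,0x34}
#5 dst[0x19+4] := {0x34,0x79,0x31,0x20}
query mem[0x10]=0x17, mem[0x01]=0xf9, mem[0x17]=0x1e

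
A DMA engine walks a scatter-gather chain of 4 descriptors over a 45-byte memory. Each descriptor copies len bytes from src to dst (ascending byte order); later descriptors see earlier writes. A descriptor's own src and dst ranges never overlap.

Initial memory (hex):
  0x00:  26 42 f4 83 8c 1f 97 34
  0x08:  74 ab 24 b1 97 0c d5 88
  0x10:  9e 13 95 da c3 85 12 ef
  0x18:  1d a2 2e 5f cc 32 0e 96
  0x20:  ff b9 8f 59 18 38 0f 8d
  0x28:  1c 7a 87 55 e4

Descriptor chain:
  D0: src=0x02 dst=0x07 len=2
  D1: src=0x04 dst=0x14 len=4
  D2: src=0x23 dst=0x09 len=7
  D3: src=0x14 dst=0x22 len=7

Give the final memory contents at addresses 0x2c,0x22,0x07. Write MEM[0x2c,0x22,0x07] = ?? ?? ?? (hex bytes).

MEM[0x2c,0x22,0x07] = e4 8c f4

[0] 0x02->0x07 len=2 : f4 83
[1] 0x04->0x14 len=4 : 8c 1f 97 f4
[2] 0x23->0x09 len=7 : 59 18 38 0f 8d 1c 7a
[3] 0x14->0x22 len=7 : 8c 1f 97 f4 1d a2 2e
query mem[0x2c]=0xe4, mem[0x22]=0x8c, mem[0x07]=0xf4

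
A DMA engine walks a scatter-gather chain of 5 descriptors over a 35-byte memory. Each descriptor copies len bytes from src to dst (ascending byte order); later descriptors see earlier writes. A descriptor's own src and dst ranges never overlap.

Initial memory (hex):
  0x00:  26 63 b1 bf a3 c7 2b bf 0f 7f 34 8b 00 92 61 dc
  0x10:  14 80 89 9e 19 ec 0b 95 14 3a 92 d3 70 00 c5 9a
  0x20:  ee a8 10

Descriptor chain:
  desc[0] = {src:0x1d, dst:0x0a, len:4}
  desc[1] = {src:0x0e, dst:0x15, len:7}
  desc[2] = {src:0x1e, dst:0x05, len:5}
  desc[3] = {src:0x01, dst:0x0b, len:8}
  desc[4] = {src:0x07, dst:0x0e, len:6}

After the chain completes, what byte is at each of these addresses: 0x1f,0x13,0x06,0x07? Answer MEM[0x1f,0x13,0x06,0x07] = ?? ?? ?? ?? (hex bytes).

[0] 0x1d->0x0a len=4 : 00 c5 9a ee
[1] 0x0e->0x15 len=7 : 61 dc 14 80 89 9e 19
[2] 0x1e->0x05 len=5 : c5 9a ee a8 10
[3] 0x01->0x0b len=8 : 63 b1 bf a3 c5 9a ee a8
[4] 0x07->0x0e len=6 : ee a8 10 00 63 b1
query mem[0x1f]=0x9a, mem[0x13]=0xb1, mem[0x06]=0x9a, mem[0x07]=0xee

MEM[0x1f,0x13,0x06,0x07] = 9a b1 9a ee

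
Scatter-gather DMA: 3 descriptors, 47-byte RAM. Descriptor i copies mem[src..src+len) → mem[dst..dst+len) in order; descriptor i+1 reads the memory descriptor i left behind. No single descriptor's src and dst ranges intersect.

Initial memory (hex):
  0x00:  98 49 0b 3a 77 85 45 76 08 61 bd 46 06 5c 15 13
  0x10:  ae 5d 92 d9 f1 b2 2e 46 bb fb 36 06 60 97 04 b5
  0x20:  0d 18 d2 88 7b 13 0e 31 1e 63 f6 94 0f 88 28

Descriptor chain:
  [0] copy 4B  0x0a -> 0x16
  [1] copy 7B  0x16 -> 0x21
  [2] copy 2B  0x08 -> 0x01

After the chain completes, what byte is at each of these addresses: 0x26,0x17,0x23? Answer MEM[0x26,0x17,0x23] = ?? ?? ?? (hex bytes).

MEM[0x26,0x17,0x23] = 06 46 06

D0: mem[0x16..0x19] <- [bd 46 06 5c]
D1: mem[0x21..0x27] <- [bd 46 06 5c 36 06 60]
D2: mem[0x01..0x02] <- [08 61]
query mem[0x26]=0x06, mem[0x17]=0x46, mem[0x23]=0x06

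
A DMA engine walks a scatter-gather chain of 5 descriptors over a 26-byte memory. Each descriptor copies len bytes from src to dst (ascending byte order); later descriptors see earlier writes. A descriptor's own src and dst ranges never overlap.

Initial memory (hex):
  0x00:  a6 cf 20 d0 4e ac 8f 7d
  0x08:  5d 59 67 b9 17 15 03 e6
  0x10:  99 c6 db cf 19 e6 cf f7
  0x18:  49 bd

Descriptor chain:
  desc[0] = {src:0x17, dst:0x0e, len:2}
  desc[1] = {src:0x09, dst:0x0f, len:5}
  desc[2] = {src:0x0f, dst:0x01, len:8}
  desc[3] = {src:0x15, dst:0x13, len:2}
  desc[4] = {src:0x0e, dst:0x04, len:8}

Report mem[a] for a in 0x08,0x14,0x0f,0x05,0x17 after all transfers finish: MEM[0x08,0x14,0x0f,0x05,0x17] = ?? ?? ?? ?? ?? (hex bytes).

MEM[0x08,0x14,0x0f,0x05,0x17] = 17 cf 59 59 f7

D0: mem[0x0e..0x0f] <- [f7 49]
D1: mem[0x0f..0x13] <- [59 67 b9 17 15]
D2: mem[0x01..0x08] <- [59 67 b9 17 15 19 e6 cf]
D3: mem[0x13..0x14] <- [e6 cf]
D4: mem[0x04..0x0b] <- [f7 59 67 b9 17 e6 cf e6]
query mem[0x08]=0x17, mem[0x14]=0xcf, mem[0x0f]=0x59, mem[0x05]=0x59, mem[0x17]=0xf7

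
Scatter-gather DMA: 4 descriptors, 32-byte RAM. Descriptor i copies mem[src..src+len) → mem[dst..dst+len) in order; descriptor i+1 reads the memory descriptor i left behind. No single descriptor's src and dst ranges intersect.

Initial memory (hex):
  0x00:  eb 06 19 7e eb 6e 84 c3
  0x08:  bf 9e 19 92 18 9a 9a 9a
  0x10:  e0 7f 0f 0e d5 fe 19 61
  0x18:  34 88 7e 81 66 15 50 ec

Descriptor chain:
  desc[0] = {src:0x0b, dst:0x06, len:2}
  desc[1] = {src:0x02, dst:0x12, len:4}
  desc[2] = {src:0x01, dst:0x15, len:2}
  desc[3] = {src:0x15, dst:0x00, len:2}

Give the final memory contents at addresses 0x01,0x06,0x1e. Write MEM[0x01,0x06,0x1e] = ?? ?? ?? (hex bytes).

MEM[0x01,0x06,0x1e] = 19 92 50

  after D0: wrote 2B at 0x06 = 9218
  after D1: wrote 4B at 0x12 = 197eeb6e
  after D2: wrote 2B at 0x15 = 0619
  after D3: wrote 2B at 0x00 = 0619
query mem[0x01]=0x19, mem[0x06]=0x92, mem[0x1e]=0x50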